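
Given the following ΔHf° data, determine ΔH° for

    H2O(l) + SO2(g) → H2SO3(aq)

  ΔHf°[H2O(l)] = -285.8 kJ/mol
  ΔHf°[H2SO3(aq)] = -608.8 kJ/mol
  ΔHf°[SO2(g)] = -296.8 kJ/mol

Products: 1·(-608.8) = -608.8
Reactants: 1·(-285.8) + 1·(-296.8) = -582.6
ΔH° = (-608.8) − (-582.6) = -26.2 kJ/mol

ΔH° = -26.2 kJ/mol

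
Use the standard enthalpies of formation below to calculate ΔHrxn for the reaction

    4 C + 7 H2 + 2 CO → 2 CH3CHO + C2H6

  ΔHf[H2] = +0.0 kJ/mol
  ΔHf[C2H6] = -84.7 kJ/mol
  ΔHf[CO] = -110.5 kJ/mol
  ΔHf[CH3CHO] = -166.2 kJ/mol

Products: 2·(-166.2) + 1·(-84.7) = -417.1
Reactants: 4·(+0.0) + 7·(+0.0) + 2·(-110.5) = -221.0
ΔHrxn = (-417.1) − (-221.0) = -196.1 kJ/mol

ΔHrxn = -196.1 kJ/mol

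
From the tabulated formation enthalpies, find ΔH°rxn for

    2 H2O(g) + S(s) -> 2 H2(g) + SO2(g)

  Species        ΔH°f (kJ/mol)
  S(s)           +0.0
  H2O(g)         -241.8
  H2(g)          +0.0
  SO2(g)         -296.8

ΔH°rxn = 186.8 kJ/mol

Products: 2·(+0.0) + 1·(-296.8) = -296.8
Reactants: 2·(-241.8) + 1·(+0.0) = -483.6
ΔH°rxn = (-296.8) − (-483.6) = 186.8 kJ/mol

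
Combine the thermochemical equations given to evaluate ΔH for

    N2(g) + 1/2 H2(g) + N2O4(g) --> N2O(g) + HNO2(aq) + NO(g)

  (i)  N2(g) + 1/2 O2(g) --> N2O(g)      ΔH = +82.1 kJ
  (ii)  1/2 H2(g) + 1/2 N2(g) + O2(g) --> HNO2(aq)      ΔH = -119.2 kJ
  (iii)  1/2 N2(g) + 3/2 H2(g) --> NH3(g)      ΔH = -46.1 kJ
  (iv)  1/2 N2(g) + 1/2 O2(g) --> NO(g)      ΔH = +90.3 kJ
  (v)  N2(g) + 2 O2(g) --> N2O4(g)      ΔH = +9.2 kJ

(i) as written (N2O(g) already on the product side): +82.1 kJ
(ii) as written (HNO2(aq) already on the product side): -119.2 kJ
(iii): not needed (NH3(g) appears nowhere else).
(iv) as written (NO(g) already on the product side): +90.3 kJ
(v) reversed (N2O4(g) must end up as a reactant): -9.2 kJ
ΔH = (+82.1) + (-119.2) + (+90.3) + (-9.2) = 44.0 kJ

ΔH = 44.0 kJ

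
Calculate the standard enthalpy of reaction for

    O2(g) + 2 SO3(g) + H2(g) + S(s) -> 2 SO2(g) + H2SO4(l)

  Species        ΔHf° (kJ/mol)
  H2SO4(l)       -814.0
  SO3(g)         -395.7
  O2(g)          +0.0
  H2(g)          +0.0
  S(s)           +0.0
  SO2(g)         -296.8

ΔH° = -616.2 kJ/mol

ΔH°rxn = Σ nΔHf°(products) − Σ nΔHf°(reactants).
Products: 2·(-296.8) + 1·(-814.0) = -1407.6
Reactants: 1·(+0.0) + 2·(-395.7) + 1·(+0.0) + 1·(+0.0) = -791.4
ΔH° = (-1407.6) − (-791.4) = -616.2 kJ/mol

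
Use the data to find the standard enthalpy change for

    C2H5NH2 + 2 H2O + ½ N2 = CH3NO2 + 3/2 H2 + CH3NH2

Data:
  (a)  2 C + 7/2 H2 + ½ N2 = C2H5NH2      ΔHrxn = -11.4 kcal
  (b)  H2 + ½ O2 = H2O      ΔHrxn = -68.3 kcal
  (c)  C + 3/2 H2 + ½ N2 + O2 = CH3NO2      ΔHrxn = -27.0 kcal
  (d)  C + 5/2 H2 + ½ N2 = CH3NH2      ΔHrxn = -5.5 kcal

(a) reversed (reverse to put C2H5NH2 on the reactant side): +11.4 kcal
(b) reversed and × 2 (H2O must end up as a reactant; scale by 2 for the 2 H2O): (-2)·(-68.3) = +136.6 kcal
(c) as written (CH3NO2 already on the product side): -27.0 kcal
(d) as written (CH3NH2 already on the product side): -5.5 kcal
ΔHrxn = (+11.4) + (+136.6) + (-27.0) + (-5.5) = 115.5 kcal

ΔHrxn = 115.5 kcal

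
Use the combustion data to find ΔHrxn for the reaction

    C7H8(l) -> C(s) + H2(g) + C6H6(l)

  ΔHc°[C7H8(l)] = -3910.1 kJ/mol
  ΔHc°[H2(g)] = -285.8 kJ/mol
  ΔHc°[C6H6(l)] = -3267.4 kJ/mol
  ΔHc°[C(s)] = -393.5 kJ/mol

With combustion enthalpies, reactants minus products:
= [1·(-3910.1)] − [1·(-393.5) + 1·(-285.8) + 1·(-3267.4)]
= 36.6 kJ/mol

ΔHrxn = 36.6 kJ/mol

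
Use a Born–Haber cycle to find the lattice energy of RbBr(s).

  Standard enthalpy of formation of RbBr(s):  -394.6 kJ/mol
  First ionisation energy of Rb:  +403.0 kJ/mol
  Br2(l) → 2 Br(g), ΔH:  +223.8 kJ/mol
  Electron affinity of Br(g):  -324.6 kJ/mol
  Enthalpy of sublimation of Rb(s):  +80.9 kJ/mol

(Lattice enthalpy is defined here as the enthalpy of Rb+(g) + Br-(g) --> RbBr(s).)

ΔHf° = 1·ΔHsub + 1·(ΣIE) + 1/2·D(Br2) + 1·EA + U
-394.6 = 1·(+80.9) + 1·(+403.0) + 1/2·(+223.8) + 1·(-324.6) + U
U = -394.6 − (+271.2) = -665.8 kJ/mol

U = -665.8 kJ/mol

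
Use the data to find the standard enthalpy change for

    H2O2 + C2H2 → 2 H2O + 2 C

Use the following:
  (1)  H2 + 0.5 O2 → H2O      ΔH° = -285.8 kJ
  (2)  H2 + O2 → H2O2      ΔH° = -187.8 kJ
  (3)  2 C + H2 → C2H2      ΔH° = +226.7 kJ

(1) × 2 (scale by 2 for the 2 H2O): (2)·(-285.8) = -571.6 kJ
(2) reversed (H2O2 must end up as a reactant): +187.8 kJ
(3) reversed (reverse to put C2H2 on the reactant side): -226.7 kJ
Combining the equations, ΔH° = (-571.6) + (+187.8) + (-226.7) = -610.5 kJ

ΔH° = -610.5 kJ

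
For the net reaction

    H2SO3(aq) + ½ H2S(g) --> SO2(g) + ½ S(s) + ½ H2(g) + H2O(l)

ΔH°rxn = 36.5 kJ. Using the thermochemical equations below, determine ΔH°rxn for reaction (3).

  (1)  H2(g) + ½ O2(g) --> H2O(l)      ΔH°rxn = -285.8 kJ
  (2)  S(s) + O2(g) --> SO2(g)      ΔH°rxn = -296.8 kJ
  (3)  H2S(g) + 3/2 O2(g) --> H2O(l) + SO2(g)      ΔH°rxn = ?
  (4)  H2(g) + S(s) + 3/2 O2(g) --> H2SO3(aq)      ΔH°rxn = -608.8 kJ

ΔH°rxn = -562.0 kJ

(1) × 1/2: (1/2)·(-285.8) = -142.9 kJ
(2) × 1/2: (1/2)·(-296.8) = -148.4 kJ
(3) × 1/2: contributes 1/2·x
(4) reversed: +608.8 kJ
+36.5 = (-142.9) + (-148.4) + (+608.8) + 1/2·x
x = (+36.5 − (+317.5)) / (1/2) = -562.0 kJ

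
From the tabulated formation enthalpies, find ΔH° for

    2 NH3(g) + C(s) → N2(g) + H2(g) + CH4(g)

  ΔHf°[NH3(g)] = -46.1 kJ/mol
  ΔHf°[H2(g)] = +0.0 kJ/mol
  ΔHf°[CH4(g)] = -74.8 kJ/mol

Products: 1·(+0.0) + 1·(+0.0) + 1·(-74.8) = -74.8
Reactants: 2·(-46.1) + 1·(+0.0) = -92.2
ΔH° = (-74.8) − (-92.2) = 17.4 kJ/mol

ΔH° = 17.4 kJ/mol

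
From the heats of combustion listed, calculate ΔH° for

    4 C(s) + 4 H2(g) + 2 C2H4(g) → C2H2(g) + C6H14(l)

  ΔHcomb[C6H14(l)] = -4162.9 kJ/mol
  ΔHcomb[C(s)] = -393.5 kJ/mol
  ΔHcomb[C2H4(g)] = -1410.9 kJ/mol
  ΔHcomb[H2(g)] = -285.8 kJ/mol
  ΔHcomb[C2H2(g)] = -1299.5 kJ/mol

Using ΔH = Σ nΔHc°(reactants) − Σ nΔHc°(products):
= [4·(-393.5) + 4·(-285.8) + 2·(-1410.9)] − [1·(-1299.5) + 1·(-4162.9)]
= -76.6 kJ/mol

ΔH° = -76.6 kJ/mol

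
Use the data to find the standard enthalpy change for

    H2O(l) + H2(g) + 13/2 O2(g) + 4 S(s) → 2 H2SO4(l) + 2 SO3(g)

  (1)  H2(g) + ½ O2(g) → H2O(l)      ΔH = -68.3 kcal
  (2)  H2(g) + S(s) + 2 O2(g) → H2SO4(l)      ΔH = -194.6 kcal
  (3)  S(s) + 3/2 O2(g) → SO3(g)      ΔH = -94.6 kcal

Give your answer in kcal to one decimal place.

ΔH = -510.1 kcal

(1) reversed (H2O(l) must end up as a reactant): +68.3 kcal
(2) × 2 (×2 to match 2 H2SO4(l) in the target): (2)·(-194.6) = -389.2 kcal
(3) × 2 (scale by 2 for the 2 SO3(g)): (2)·(-94.6) = -189.2 kcal
Combining the equations, ΔH = (-1)·(-68.3) + (2)·(-194.6) + (2)·(-94.6) = -510.1 kcal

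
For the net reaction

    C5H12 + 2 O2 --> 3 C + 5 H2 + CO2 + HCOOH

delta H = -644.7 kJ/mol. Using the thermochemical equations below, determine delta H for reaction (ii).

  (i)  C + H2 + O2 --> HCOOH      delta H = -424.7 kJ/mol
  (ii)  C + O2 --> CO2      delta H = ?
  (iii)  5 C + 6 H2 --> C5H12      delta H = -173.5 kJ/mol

(i) as written (HCOOH already on the product side): -424.7 kJ/mol
(ii) as written (CO2 already on the product side): contributes x
(iii) reversed (C5H12 must end up as a reactant): +173.5 kJ/mol
-644.7 = (-424.7) + (+173.5) + x
x = (-644.7 − (-251.2)) / (1) = -393.5 kJ/mol

delta H = -393.5 kJ/mol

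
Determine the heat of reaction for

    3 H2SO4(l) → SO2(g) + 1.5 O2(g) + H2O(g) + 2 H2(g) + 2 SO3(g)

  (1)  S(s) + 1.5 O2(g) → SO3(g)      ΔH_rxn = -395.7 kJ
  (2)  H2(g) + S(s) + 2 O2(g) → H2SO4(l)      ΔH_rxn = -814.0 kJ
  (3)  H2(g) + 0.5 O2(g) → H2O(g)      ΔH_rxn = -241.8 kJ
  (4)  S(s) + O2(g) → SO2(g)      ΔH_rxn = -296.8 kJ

ΔH_rxn = 1112.0 kJ

(1) × 2: (2)·(-395.7) = -791.4 kJ
(2) reversed and × 3: (-3)·(-814.0) = +2442.0 kJ
(3) as written: -241.8 kJ
(4) as written: -296.8 kJ
ΔH_rxn = (2)·(-395.7) + (-3)·(-814.0) + (1)·(-241.8) + (1)·(-296.8) = 1112.0 kJ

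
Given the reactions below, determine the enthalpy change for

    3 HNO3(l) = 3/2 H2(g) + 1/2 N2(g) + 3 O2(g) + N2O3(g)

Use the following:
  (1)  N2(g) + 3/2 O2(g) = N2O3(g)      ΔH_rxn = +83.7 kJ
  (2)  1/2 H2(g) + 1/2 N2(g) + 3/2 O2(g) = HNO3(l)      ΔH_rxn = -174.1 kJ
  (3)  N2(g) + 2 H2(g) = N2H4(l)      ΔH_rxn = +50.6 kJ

ΔH_rxn = 606.0 kJ

(1) as written: +83.7 kJ
(2) reversed and × 3: (-3)·(-174.1) = +522.3 kJ
(3): not needed.
ΔH_rxn = (+83.7) + (+522.3) = 606.0 kJ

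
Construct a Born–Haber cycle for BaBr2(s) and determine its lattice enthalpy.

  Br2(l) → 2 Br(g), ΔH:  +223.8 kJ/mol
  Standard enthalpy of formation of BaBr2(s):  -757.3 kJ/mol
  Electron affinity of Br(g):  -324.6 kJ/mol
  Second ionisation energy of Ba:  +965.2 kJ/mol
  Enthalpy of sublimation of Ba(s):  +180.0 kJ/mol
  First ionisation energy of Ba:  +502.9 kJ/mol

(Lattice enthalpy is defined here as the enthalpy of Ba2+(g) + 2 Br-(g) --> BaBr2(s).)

U = -1980.0 kJ/mol

ΔHf° = 1·ΔHsub + 1·(ΣIE) + 1·D(Br2) + 2·EA + U
-757.3 = 1·(+180.0) + 1·(+1468.1) + 1·(+223.8) + 2·(-324.6) + U
U = -757.3 − (+1222.7) = -1980.0 kJ/mol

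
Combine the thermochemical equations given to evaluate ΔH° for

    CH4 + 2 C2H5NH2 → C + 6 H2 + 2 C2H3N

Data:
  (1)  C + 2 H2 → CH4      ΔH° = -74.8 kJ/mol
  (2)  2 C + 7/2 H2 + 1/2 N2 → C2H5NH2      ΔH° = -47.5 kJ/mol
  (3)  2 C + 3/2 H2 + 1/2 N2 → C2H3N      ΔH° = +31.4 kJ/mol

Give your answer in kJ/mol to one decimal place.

(1) reversed (reverse to put CH4 on the reactant side): +74.8 kJ/mol
(2) reversed and × 2 (reverse to put C2H5NH2 on the reactant side; scale by 2 for the 2 C2H5NH2): (-2)·(-47.5) = +95.0 kJ/mol
(3) × 2 (scale by 2 for the 2 C2H3N): (2)·(+31.4) = +62.8 kJ/mol
ΔH° = (+74.8) + (+95.0) + (+62.8) = 232.6 kJ/mol

ΔH° = 232.6 kJ/mol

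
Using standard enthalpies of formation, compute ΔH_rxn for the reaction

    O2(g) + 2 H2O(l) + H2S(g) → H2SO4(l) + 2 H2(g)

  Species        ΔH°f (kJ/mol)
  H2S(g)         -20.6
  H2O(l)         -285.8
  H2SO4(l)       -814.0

ΔH_rxn = -221.8 kJ/mol

Products: 1·(-814.0) + 2·(+0.0) = -814.0
Reactants: 1·(+0.0) + 2·(-285.8) + 1·(-20.6) = -592.2
ΔH_rxn = (-814.0) − (-592.2) = -221.8 kJ/mol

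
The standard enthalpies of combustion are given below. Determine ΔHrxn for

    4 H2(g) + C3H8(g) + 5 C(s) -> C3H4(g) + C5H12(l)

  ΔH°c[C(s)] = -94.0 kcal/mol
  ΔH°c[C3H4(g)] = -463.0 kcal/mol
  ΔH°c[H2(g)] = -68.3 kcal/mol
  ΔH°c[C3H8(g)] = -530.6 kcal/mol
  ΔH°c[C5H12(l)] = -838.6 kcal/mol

ΔHrxn = 27.8 kcal/mol

With combustion enthalpies, reactants minus products:
= [4·(-68.3) + 1·(-530.6) + 5·(-94.0)] − [1·(-463.0) + 1·(-838.6)]
= 27.8 kcal/mol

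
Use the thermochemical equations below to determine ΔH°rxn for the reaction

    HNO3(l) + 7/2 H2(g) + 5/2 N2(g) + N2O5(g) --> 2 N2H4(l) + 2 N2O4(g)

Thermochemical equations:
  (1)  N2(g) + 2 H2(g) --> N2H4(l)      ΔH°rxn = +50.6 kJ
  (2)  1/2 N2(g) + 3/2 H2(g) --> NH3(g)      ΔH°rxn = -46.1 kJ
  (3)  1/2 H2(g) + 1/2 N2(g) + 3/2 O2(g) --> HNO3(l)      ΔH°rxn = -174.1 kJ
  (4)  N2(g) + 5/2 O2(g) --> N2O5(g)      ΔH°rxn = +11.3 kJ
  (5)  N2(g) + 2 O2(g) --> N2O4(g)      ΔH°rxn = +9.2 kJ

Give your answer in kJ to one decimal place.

ΔH°rxn = 282.4 kJ

(1) × 2 (×2 to match 2 N2H4(l) in the target): (2)·(+50.6) = +101.2 kJ
(2): not needed (NH3(g) appears nowhere else).
(3) reversed (HNO3(l) must end up as a reactant): +174.1 kJ
(4) reversed (N2O5(g) must end up as a reactant): -11.3 kJ
(5) × 2 (scale by 2 for the 2 N2O4(g)): (2)·(+9.2) = +18.4 kJ
ΔH°rxn = (2)·(+50.6) + (-1)·(-174.1) + (-1)·(+11.3) + (2)·(+9.2) = 282.4 kJ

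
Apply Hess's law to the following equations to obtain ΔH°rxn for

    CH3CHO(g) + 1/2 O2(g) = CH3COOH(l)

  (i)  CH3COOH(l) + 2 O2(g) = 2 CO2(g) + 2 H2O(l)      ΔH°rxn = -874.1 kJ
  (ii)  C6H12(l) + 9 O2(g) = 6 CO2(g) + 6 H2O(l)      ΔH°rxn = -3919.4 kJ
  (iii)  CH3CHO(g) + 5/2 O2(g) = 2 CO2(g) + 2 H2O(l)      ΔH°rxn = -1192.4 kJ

ΔH°rxn = -318.3 kJ

(i) reversed (reverse to put CH3COOH(l) on the product side): +874.1 kJ
(ii): not needed (C6H12(l) appears nowhere else).
(iii) as written (CH3CHO(g) already on the reactant side): -1192.4 kJ
ΔH°rxn = (+874.1) + (-1192.4) = -318.3 kJ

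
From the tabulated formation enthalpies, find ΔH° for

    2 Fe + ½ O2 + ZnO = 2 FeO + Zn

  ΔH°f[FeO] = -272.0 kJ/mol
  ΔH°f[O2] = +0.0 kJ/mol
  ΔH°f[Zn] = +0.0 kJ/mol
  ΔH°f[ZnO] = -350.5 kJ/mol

ΔH° = -193.5 kJ/mol

Products: 2·(-272.0) + 1·(+0.0) = -544.0
Reactants: 2·(+0.0) + 1/2·(+0.0) + 1·(-350.5) = -350.5
ΔH° = (-544.0) − (-350.5) = -193.5 kJ/mol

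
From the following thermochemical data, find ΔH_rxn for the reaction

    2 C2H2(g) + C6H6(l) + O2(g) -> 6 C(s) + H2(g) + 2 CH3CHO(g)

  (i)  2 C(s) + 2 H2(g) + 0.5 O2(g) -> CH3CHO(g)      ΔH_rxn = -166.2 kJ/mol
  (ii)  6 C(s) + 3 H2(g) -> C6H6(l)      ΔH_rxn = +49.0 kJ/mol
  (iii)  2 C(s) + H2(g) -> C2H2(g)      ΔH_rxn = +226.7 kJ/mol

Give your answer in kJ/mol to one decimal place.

ΔH_rxn = -834.8 kJ/mol

(i) × 2 (×2 to match 2 CH3CHO(g) in the target): (2)·(-166.2) = -332.4 kJ/mol
(ii) reversed (reverse to put C6H6(l) on the reactant side): -49.0 kJ/mol
(iii) reversed and × 2 (C2H2(g) must end up as a reactant; scale by 2 for the 2 C2H2(g)): (-2)·(+226.7) = -453.4 kJ/mol
ΔH_rxn = (-332.4) + (-49.0) + (-453.4) = -834.8 kJ/mol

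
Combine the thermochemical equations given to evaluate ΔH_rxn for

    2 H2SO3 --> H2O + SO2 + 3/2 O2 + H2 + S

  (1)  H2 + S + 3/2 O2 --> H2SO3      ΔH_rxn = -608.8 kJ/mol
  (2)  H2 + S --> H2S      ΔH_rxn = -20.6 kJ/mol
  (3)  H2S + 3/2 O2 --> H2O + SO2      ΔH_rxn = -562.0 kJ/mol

(1) reversed and × 2 (reverse to put H2SO3 on the reactant side; scale by 2 for the 2 H2SO3): (-2)·(-608.8) = +1217.6 kJ/mol
(2) as written: -20.6 kJ/mol
(3) as written (H2O already on the product side): -562.0 kJ/mol
ΔH_rxn = (-2)·(-608.8) + (1)·(-20.6) + (1)·(-562.0) = 635.0 kJ/mol

ΔH_rxn = 635.0 kJ/mol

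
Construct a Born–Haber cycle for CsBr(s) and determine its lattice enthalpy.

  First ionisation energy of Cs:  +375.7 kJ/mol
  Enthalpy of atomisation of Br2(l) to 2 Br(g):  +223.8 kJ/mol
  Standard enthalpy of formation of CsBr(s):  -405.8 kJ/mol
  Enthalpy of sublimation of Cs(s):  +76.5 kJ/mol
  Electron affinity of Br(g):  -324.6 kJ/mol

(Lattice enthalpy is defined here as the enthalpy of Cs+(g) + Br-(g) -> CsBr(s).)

U = -645.3 kJ/mol

ΔHf° = 1·ΔHsub + 1·(ΣIE) + 1/2·D(Br2) + 1·EA + U
-405.8 = 1·(+76.5) + 1·(+375.7) + 1/2·(+223.8) + 1·(-324.6) + U
U = -405.8 − (+239.5) = -645.3 kJ/mol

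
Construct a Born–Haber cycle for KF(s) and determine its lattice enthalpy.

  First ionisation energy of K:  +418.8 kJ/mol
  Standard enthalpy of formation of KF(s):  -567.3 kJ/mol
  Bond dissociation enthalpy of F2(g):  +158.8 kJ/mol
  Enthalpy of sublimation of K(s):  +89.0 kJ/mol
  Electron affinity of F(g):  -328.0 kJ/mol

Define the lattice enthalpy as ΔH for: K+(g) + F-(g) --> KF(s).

U = -826.5 kJ/mol

ΔHf° = 1·ΔHsub + 1·(ΣIE) + 1/2·D(F2) + 1·EA + U
-567.3 = 1·(+89.0) + 1·(+418.8) + 1/2·(+158.8) + 1·(-328.0) + U
U = -567.3 − (+259.2) = -826.5 kJ/mol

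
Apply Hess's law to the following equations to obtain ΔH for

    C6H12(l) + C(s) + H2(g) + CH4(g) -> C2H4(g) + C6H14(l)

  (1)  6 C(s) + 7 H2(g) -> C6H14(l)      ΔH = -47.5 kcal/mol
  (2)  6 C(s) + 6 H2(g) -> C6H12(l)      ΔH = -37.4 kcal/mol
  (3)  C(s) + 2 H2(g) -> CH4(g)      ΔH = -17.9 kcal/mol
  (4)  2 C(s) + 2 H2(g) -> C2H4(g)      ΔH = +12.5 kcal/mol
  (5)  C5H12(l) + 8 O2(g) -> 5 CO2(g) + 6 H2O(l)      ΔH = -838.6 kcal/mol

ΔH = 20.3 kcal/mol

(1) as written: -47.5 kcal/mol
(2) reversed: +37.4 kcal/mol
(3) reversed: +17.9 kcal/mol
(4) as written: +12.5 kcal/mol
(5): not needed.
ΔH = (1)·(-47.5) + (-1)·(-37.4) + (-1)·(-17.9) + (1)·(+12.5) = 20.3 kcal/mol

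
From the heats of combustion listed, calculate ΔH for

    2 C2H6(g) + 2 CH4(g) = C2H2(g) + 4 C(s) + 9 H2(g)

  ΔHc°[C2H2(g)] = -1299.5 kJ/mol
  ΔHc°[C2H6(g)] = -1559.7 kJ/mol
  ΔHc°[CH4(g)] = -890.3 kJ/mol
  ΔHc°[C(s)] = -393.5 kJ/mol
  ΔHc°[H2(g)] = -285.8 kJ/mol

ΔH = 545.7 kJ/mol

Using ΔH = Σ nΔHc°(reactants) − Σ nΔHc°(products):
= [2·(-1559.7) + 2·(-890.3)] − [1·(-1299.5) + 4·(-393.5) + 9·(-285.8)]
= 545.7 kJ/mol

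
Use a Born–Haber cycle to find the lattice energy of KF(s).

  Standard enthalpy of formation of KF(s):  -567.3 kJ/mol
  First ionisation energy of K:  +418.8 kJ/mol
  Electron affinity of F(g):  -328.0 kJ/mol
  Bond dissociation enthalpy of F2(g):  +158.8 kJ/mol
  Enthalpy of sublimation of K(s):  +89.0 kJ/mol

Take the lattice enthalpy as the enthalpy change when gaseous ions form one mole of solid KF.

U = -826.5 kJ/mol

ΔHf° = 1·ΔHsub + 1·(ΣIE) + 1/2·D(F2) + 1·EA + U
-567.3 = 1·(+89.0) + 1·(+418.8) + 1/2·(+158.8) + 1·(-328.0) + U
U = -567.3 − (+259.2) = -826.5 kJ/mol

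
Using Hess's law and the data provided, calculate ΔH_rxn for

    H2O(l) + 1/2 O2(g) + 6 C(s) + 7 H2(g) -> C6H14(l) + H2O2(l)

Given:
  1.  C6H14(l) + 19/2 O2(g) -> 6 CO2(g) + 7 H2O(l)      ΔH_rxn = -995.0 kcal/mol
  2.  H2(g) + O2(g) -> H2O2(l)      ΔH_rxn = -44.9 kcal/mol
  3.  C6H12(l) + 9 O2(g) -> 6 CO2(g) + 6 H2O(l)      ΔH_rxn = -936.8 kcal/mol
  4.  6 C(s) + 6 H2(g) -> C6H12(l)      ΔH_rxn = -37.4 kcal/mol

ΔH_rxn = -24.1 kcal/mol

eq. 1 reversed (C6H14(l) must end up as a product): +995.0 kcal/mol
eq. 2 as written (H2O2(l) already on the product side): -44.9 kcal/mol
eq. 3 as written: -936.8 kcal/mol
eq. 4 as written (C(s) already on the reactant side): -37.4 kcal/mol
Combining the equations, ΔH_rxn = (-1)·(-995.0) + (1)·(-44.9) + (1)·(-936.8) + (1)·(-37.4) = -24.1 kcal/mol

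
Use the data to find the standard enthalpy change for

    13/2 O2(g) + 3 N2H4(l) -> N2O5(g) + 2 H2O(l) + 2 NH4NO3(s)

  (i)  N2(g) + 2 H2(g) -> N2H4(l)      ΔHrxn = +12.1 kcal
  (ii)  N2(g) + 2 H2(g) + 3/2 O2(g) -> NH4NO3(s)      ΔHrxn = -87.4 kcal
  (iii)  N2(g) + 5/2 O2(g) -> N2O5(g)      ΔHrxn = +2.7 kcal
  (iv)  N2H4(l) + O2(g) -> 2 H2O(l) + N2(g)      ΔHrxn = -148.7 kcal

ΔHrxn = -345.0 kcal

(i) reversed and × 2: (-2)·(+12.1) = -24.2 kcal
(ii) × 2 (×2 to match 2 NH4NO3(s) in the target): (2)·(-87.4) = -174.8 kcal
(iii) as written (N2O5(g) already on the product side): +2.7 kcal
(iv) as written (H2O(l) already on the product side): -148.7 kcal
ΔHrxn = (-2)·(+12.1) + (2)·(-87.4) + (1)·(+2.7) + (1)·(-148.7) = -345.0 kcal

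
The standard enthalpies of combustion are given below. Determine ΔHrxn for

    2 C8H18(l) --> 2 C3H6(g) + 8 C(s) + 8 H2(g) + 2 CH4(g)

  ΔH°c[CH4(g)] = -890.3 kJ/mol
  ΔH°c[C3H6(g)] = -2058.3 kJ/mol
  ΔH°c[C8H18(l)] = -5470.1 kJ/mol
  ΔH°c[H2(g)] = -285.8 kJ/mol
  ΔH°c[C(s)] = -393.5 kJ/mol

Using ΔH = Σ nΔHc°(reactants) − Σ nΔHc°(products):
= [2·(-5470.1)] − [2·(-2058.3) + 8·(-393.5) + 8·(-285.8) + 2·(-890.3)]
= 391.4 kJ/mol

ΔHrxn = 391.4 kJ/mol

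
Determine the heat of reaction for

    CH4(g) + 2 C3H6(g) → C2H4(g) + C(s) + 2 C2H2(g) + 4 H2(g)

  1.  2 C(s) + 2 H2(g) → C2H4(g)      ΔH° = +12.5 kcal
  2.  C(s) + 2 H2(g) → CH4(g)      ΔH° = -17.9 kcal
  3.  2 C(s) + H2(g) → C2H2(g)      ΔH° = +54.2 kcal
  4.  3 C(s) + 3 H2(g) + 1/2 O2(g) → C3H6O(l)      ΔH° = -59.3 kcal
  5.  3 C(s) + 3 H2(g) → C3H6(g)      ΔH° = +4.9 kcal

eq. 1 as written (C2H4(g) already on the product side): +12.5 kcal
eq. 2 reversed (reverse to put CH4(g) on the reactant side): +17.9 kcal
eq. 3 × 2 (scale by 2 for the 2 C2H2(g)): (2)·(+54.2) = +108.4 kcal
eq. 4: not needed (O2(g) appears nowhere else).
eq. 5 reversed and × 2 (reverse to put C3H6(g) on the reactant side; ×2 to match 2 C3H6(g) in the target): (-2)·(+4.9) = -9.8 kcal
By Hess's law, ΔH° = (1)·(+12.5) + (-1)·(-17.9) + (2)·(+54.2) + (-2)·(+4.9) = 129.0 kcal

ΔH° = 129.0 kcal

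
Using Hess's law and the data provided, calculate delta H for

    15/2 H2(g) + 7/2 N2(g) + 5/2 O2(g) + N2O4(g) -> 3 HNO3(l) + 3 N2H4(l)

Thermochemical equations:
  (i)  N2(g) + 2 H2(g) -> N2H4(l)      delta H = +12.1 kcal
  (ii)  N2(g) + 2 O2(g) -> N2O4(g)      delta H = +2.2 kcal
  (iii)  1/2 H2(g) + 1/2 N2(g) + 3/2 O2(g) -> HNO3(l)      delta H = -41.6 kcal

delta H = -90.7 kcal

(i) × 3: (3)·(+12.1) = +36.3 kcal
(ii) reversed: -2.2 kcal
(iii) × 3: (3)·(-41.6) = -124.8 kcal
delta H = (3)·(+12.1) + (-1)·(+2.2) + (3)·(-41.6) = -90.7 kcal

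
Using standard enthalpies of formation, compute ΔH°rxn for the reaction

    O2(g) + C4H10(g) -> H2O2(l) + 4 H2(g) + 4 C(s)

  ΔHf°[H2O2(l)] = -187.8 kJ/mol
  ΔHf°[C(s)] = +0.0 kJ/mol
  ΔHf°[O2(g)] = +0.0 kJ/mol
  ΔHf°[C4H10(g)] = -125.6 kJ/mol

ΔH°rxn = -62.2 kJ/mol

ΔH°rxn = Σ nΔHf°(products) − Σ nΔHf°(reactants).
Products: 1·(-187.8) + 4·(+0.0) + 4·(+0.0) = -187.8
Reactants: 1·(+0.0) + 1·(-125.6) = -125.6
ΔH°rxn = (-187.8) − (-125.6) = -62.2 kJ/mol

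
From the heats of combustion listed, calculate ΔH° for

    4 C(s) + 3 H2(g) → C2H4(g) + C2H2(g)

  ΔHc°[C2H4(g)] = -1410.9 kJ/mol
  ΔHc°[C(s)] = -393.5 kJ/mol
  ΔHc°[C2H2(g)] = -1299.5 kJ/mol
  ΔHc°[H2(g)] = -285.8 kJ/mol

With combustion enthalpies, reactants minus products:
= [4·(-393.5) + 3·(-285.8)] − [1·(-1410.9) + 1·(-1299.5)]
= 279.0 kJ/mol

ΔH° = 279.0 kJ/mol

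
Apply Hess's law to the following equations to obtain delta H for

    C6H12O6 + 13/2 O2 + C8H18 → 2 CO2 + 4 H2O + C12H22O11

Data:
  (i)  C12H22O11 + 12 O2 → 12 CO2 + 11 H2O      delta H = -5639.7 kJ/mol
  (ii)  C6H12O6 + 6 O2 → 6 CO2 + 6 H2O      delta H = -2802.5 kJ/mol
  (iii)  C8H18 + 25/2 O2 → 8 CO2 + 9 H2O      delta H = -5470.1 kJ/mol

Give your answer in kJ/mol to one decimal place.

delta H = -2632.9 kJ/mol

(i) reversed: +5639.7 kJ/mol
(ii) as written: -2802.5 kJ/mol
(iii) as written: -5470.1 kJ/mol
Combining the equations, delta H = (-1)·(-5639.7) + (1)·(-2802.5) + (1)·(-5470.1) = -2632.9 kJ/mol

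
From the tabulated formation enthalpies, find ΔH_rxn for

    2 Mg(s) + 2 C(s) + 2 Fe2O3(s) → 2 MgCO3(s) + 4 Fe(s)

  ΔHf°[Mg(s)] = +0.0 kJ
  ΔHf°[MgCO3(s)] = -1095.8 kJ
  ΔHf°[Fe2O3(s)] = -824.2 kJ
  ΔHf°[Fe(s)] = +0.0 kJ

Products: 2·(-1095.8) + 4·(+0.0) = -2191.6
Reactants: 2·(+0.0) + 2·(+0.0) + 2·(-824.2) = -1648.4
ΔH_rxn = (-2191.6) − (-1648.4) = -543.2 kJ

ΔH_rxn = -543.2 kJ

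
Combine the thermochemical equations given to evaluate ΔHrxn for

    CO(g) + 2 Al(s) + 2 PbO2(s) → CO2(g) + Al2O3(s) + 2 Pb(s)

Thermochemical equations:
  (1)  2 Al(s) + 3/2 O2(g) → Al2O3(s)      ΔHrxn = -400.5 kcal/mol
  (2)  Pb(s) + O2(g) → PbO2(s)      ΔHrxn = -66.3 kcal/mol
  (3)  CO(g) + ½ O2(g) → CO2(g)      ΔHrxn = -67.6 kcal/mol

ΔHrxn = -335.5 kcal/mol

(1) as written: -400.5 kcal/mol
(2) reversed and × 2: (-2)·(-66.3) = +132.6 kcal/mol
(3) as written: -67.6 kcal/mol
ΔHrxn = (1)·(-400.5) + (-2)·(-66.3) + (1)·(-67.6) = -335.5 kcal/mol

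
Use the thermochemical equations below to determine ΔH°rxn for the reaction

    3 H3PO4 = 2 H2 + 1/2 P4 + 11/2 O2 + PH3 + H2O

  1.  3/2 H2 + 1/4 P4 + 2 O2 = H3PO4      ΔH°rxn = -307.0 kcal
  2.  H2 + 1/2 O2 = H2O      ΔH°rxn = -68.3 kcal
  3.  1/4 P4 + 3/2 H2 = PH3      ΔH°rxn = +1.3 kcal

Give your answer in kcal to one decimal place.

eq. 1 reversed and × 3: (-3)·(-307.0) = +921.0 kcal
eq. 2 as written: -68.3 kcal
eq. 3 as written: +1.3 kcal
Summing the manipulated equations, ΔH°rxn = (+921.0) + (-68.3) + (+1.3) = 854.0 kcal

ΔH°rxn = 854.0 kcal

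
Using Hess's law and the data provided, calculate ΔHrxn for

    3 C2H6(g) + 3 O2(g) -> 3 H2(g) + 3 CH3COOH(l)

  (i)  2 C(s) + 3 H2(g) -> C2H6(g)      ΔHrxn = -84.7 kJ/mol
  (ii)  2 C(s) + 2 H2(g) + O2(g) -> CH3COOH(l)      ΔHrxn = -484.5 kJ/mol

(i) reversed and × 3 (reverse to put C2H6(g) on the reactant side; scale by 3 for the 3 C2H6(g)): (-3)·(-84.7) = +254.1 kJ/mol
(ii) × 3 (scale by 3 for the 3 CH3COOH(l)): (3)·(-484.5) = -1453.5 kJ/mol
ΔHrxn = (+254.1) + (-1453.5) = -1199.4 kJ/mol

ΔHrxn = -1199.4 kJ/mol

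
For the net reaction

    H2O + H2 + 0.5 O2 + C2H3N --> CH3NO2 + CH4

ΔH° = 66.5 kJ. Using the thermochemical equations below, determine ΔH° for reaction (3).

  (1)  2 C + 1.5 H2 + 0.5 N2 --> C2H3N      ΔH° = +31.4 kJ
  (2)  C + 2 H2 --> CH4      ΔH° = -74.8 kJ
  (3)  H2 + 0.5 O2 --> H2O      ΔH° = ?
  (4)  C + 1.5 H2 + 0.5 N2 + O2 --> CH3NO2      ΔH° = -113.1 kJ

(1) reversed (reverse to put C2H3N on the reactant side): -31.4 kJ
(2) as written (CH4 already on the product side): -74.8 kJ
(3) reversed (reverse to put H2O on the reactant side): contributes −x
(4) as written (CH3NO2 already on the product side): -113.1 kJ
+66.5 = (-31.4) + (-74.8) + (-113.1) − x
x = (+66.5 − (-219.3)) / (-1) = -285.8 kJ

ΔH° = -285.8 kJ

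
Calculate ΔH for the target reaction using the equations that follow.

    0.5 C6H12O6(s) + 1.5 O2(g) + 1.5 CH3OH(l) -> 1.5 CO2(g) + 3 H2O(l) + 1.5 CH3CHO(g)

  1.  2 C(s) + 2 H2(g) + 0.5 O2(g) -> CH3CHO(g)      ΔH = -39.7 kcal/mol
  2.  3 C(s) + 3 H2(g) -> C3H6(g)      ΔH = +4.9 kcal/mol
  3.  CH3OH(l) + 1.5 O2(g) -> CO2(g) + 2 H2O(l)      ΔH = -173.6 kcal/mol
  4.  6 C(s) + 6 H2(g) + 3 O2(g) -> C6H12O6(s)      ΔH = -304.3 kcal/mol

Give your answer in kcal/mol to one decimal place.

eq. 1 × 3/2 (×3/2 to match 3/2 CH3CHO(g) in the target): (3/2)·(-39.7) = -59.55 kcal/mol
eq. 2: not needed (C3H6(g) appears nowhere else).
eq. 3 × 3/2 (×3/2 to match 3/2 CH3OH(l) in the target): (3/2)·(-173.6) = -260.4 kcal/mol
eq. 4 reversed and × 1/2 (C6H12O6(s) must end up as a reactant; ×1/2 to match 1/2 C6H12O6(s) in the target): (-1/2)·(-304.3) = +152.15 kcal/mol
ΔH = (3/2)·(-39.7) + (3/2)·(-173.6) + (-1/2)·(-304.3) = -167.8 kcal/mol

ΔH = -167.8 kcal/mol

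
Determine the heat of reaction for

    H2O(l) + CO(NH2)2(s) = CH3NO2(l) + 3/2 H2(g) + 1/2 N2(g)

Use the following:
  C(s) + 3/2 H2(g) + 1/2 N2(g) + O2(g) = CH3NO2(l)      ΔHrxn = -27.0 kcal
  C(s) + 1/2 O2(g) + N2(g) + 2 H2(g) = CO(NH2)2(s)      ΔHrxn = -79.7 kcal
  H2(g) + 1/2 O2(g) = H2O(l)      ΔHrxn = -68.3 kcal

ΔHrxn = 121.0 kcal

equation 1 as written (CH3NO2(l) already on the product side): -27.0 kcal
equation 2 reversed (reverse to put CO(NH2)2(s) on the reactant side): +79.7 kcal
equation 3 reversed (reverse to put H2O(l) on the reactant side): +68.3 kcal
ΔHrxn = (1)·(-27.0) + (-1)·(-79.7) + (-1)·(-68.3) = 121.0 kcal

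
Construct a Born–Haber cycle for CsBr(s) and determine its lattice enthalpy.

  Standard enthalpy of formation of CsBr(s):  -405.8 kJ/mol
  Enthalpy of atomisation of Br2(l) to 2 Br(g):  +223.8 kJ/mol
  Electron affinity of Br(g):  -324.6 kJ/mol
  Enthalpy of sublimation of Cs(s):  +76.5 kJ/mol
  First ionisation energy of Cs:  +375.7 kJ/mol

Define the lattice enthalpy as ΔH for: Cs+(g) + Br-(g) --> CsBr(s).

ΔHf° = 1·ΔHsub + 1·(ΣIE) + 1/2·D(Br2) + 1·EA + U
-405.8 = 1·(+76.5) + 1·(+375.7) + 1/2·(+223.8) + 1·(-324.6) + U
U = -405.8 − (+239.5) = -645.3 kJ/mol

U = -645.3 kJ/mol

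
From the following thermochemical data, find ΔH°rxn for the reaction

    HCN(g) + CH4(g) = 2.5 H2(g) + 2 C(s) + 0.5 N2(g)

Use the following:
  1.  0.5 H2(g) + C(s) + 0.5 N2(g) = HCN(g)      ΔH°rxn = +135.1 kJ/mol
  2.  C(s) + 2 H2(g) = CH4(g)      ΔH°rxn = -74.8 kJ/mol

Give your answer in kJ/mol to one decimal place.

ΔH°rxn = -60.3 kJ/mol

eq. 1 reversed (reverse to put HCN(g) on the reactant side): -135.1 kJ/mol
eq. 2 reversed (reverse to put CH4(g) on the reactant side): +74.8 kJ/mol
Summing the manipulated equations, ΔH°rxn = (-135.1) + (+74.8) = -60.3 kJ/mol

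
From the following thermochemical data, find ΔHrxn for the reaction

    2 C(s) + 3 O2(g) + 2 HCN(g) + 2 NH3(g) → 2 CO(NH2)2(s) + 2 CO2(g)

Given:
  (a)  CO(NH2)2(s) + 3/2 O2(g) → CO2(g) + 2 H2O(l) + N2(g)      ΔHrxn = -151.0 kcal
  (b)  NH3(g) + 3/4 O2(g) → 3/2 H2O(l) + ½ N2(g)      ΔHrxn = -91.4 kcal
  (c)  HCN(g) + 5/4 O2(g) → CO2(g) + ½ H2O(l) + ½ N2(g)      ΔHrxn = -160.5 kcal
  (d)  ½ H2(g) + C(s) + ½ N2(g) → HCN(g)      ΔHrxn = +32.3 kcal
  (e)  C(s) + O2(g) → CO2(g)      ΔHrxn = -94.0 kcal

(a) reversed and × 2 (reverse to put CO(NH2)2(s) on the product side; ×2 to match 2 CO(NH2)2(s) in the target): (-2)·(-151.0) = +302.0 kcal
(b) × 2 (scale by 2 for the 2 NH3(g)): (2)·(-91.4) = -182.8 kcal
(c) × 2: (2)·(-160.5) = -321.0 kcal
(d): not needed (H2(g) appears nowhere else).
(e) × 2: (2)·(-94.0) = -188.0 kcal
ΔHrxn = (-2)·(-151.0) + (2)·(-91.4) + (2)·(-160.5) + (2)·(-94.0) = -389.8 kcal

ΔHrxn = -389.8 kcal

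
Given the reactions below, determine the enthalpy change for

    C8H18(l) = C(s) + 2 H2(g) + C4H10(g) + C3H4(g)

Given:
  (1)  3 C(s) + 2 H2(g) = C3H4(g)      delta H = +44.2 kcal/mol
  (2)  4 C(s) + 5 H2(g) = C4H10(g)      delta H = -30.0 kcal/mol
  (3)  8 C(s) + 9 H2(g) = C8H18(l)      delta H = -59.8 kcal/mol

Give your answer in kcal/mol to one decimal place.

delta H = 74.0 kcal/mol

(1) as written: +44.2 kcal/mol
(2) as written: -30.0 kcal/mol
(3) reversed: +59.8 kcal/mol
By Hess's law, delta H = (1)·(+44.2) + (1)·(-30.0) + (-1)·(-59.8) = 74.0 kcal/mol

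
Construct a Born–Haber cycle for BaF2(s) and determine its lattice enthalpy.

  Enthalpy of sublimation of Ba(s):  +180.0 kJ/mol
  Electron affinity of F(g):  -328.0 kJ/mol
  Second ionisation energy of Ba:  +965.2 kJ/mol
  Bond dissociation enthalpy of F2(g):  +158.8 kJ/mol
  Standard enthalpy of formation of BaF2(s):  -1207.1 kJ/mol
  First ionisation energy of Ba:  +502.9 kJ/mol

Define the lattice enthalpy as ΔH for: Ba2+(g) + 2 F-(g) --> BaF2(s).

ΔHf° = 1·ΔHsub + 1·(ΣIE) + 1·D(F2) + 2·EA + U
-1207.1 = 1·(+180.0) + 1·(+1468.1) + 1·(+158.8) + 2·(-328.0) + U
U = -1207.1 − (+1150.9) = -2358.0 kJ/mol

U = -2358.0 kJ/mol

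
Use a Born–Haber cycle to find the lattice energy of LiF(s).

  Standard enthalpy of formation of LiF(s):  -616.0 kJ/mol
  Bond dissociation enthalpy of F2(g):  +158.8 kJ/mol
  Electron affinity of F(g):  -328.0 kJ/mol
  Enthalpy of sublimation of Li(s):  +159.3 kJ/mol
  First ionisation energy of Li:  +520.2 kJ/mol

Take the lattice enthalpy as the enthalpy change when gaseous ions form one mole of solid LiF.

U = -1046.9 kJ/mol

ΔHf° = 1·ΔHsub + 1·(ΣIE) + 1/2·D(F2) + 1·EA + U
-616.0 = 1·(+159.3) + 1·(+520.2) + 1/2·(+158.8) + 1·(-328.0) + U
U = -616.0 − (+430.9) = -1046.9 kJ/mol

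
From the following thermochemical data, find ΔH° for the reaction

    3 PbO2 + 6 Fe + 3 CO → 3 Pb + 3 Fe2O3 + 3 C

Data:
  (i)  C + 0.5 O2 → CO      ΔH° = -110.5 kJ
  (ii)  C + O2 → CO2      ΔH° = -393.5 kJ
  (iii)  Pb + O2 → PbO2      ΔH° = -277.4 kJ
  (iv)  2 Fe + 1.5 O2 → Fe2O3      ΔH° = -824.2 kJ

(i) reversed and × 3 (CO must end up as a reactant; scale by 3 for the 3 CO): (-3)·(-110.5) = +331.5 kJ
(ii): not needed (CO2 appears nowhere else).
(iii) reversed and × 3 (PbO2 must end up as a reactant; scale by 3 for the 3 PbO2): (-3)·(-277.4) = +832.2 kJ
(iv) × 3 (×3 to match 3 Fe2O3 in the target): (3)·(-824.2) = -2472.6 kJ
ΔH° = (+331.5) + (+832.2) + (-2472.6) = -1308.9 kJ

ΔH° = -1308.9 kJ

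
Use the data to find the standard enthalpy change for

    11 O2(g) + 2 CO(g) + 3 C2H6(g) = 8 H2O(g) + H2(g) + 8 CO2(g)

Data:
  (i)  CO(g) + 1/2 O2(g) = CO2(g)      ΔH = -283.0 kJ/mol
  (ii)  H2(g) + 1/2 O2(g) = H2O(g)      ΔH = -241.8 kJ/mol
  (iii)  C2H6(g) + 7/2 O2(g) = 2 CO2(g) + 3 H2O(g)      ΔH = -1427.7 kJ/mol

ΔH = -4607.3 kJ/mol

(i) × 2 (×2 to match 2 CO(g) in the target): (2)·(-283.0) = -566.0 kJ/mol
(ii) reversed (reverse to put H2(g) on the product side): +241.8 kJ/mol
(iii) × 3 (scale by 3 for the 3 C2H6(g)): (3)·(-1427.7) = -4283.1 kJ/mol
Since enthalpy is a state function, ΔH = (2)·(-283.0) + (-1)·(-241.8) + (3)·(-1427.7) = -4607.3 kJ/mol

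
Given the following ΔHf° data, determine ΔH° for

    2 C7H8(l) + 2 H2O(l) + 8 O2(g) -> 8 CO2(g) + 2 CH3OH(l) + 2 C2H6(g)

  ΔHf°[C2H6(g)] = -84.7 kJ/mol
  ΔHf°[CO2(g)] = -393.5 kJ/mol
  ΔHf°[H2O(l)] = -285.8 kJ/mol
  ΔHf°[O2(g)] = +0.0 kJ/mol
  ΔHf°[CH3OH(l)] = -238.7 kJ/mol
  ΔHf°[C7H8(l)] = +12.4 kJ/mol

ΔH° = -3248.0 kJ/mol

ΔH°rxn = Σ nΔHf°(products) − Σ nΔHf°(reactants).
Products: 8·(-393.5) + 2·(-238.7) + 2·(-84.7) = -3794.8
Reactants: 2·(+12.4) + 2·(-285.8) + 8·(+0.0) = -546.8
ΔH° = (-3794.8) − (-546.8) = -3248.0 kJ/mol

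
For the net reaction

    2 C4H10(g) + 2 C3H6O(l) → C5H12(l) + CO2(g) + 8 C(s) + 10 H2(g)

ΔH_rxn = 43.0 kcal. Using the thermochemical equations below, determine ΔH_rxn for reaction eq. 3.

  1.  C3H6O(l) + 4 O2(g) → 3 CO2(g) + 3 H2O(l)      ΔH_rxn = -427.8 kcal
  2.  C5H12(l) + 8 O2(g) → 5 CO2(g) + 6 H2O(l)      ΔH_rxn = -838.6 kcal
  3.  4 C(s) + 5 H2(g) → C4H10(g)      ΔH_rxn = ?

ΔH_rxn = -30.0 kcal

eq. 1 × 2: (2)·(-427.8) = -855.6 kcal
eq. 2 reversed: +838.6 kcal
eq. 3 reversed and × 2: contributes −2·x
+43.0 = (-855.6) + (+838.6) − 2·x
x = (+43.0 − (-17.0)) / (-2) = -30.0 kcal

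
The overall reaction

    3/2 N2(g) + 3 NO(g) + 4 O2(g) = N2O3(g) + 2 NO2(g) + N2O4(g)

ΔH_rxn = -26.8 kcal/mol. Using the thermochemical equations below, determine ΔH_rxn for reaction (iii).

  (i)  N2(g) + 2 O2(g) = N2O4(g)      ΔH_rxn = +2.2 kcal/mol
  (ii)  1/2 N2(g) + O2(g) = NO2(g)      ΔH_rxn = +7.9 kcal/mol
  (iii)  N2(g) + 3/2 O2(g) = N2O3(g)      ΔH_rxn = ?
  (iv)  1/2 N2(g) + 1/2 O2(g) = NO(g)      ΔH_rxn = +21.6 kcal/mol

ΔH_rxn = 20.0 kcal/mol

(i) as written: +2.2 kcal/mol
(ii) × 2: (2)·(+7.9) = +15.8 kcal/mol
(iii) as written: contributes x
(iv) reversed and × 3: (-3)·(+21.6) = -64.8 kcal/mol
-26.8 = (+2.2) + (+15.8) + (-64.8) + x
x = (-26.8 − (-46.8)) / (1) = 20.0 kcal/mol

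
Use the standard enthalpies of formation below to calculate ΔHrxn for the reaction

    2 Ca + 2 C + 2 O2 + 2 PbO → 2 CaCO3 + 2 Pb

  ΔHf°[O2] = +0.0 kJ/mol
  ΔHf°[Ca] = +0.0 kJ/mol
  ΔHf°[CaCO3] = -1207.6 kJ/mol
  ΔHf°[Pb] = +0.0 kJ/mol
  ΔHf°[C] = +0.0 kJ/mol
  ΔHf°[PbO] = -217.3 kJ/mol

Products: 2·(-1207.6) + 2·(+0.0) = -2415.2
Reactants: 2·(+0.0) + 2·(+0.0) + 2·(+0.0) + 2·(-217.3) = -434.6
ΔHrxn = (-2415.2) − (-434.6) = -1980.6 kJ/mol

ΔHrxn = -1980.6 kJ/mol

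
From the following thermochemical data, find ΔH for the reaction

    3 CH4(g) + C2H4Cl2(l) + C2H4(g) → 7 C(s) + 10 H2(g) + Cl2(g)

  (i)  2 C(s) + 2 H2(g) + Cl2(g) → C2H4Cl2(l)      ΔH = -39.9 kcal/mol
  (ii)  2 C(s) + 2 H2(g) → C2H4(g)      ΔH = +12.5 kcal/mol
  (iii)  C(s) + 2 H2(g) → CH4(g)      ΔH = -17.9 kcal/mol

ΔH = 81.1 kcal/mol

(i) reversed (reverse to put C2H4Cl2(l) on the reactant side): +39.9 kcal/mol
(ii) reversed (reverse to put C2H4(g) on the reactant side): -12.5 kcal/mol
(iii) reversed and × 3 (reverse to put CH4(g) on the reactant side; ×3 to match 3 CH4(g) in the target): (-3)·(-17.9) = +53.7 kcal/mol
By Hess's law, ΔH = (-1)·(-39.9) + (-1)·(+12.5) + (-3)·(-17.9) = 81.1 kcal/mol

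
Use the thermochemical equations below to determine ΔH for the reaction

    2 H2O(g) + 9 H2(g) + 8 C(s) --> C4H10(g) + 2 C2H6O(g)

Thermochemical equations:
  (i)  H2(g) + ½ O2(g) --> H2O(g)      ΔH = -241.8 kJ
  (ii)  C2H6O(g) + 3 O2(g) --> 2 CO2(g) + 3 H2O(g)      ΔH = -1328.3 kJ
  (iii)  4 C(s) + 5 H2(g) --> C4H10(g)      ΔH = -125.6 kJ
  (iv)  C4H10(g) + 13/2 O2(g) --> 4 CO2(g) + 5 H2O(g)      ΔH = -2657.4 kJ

(i) reversed: +241.8 kJ
(ii) reversed and × 2 (reverse to put C2H6O(g) on the product side; ×2 to match 2 C2H6O(g) in the target): (-2)·(-1328.3) = +2656.6 kJ
(iii) × 2 (×2 to match 8 C(s) in the target): (2)·(-125.6) = -251.2 kJ
(iv) as written: -2657.4 kJ
Since enthalpy is a state function, ΔH = (+241.8) + (+2656.6) + (-251.2) + (-2657.4) = -10.2 kJ

ΔH = -10.2 kJ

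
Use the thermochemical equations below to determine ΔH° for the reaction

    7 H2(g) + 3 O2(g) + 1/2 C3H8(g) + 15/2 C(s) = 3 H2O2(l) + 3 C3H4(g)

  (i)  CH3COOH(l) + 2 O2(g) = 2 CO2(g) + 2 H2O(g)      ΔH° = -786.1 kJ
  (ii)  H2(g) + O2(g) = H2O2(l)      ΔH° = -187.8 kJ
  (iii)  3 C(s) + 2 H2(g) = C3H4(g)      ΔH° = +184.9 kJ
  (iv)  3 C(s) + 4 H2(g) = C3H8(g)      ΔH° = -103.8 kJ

ΔH° = 43.2 kJ

(i): not needed (H2O(g) appears nowhere else).
(ii) × 3 (scale by 3 for the 3 H2O2(l)): (3)·(-187.8) = -563.4 kJ
(iii) × 3 (×3 to match 3 C3H4(g) in the target): (3)·(+184.9) = +554.7 kJ
(iv) reversed and × 1/2 (reverse to put C3H8(g) on the reactant side; scale by 1/2 for the 1/2 C3H8(g)): (-1/2)·(-103.8) = +51.9 kJ
Since enthalpy is a state function, ΔH° = (-563.4) + (+554.7) + (+51.9) = 43.2 kJ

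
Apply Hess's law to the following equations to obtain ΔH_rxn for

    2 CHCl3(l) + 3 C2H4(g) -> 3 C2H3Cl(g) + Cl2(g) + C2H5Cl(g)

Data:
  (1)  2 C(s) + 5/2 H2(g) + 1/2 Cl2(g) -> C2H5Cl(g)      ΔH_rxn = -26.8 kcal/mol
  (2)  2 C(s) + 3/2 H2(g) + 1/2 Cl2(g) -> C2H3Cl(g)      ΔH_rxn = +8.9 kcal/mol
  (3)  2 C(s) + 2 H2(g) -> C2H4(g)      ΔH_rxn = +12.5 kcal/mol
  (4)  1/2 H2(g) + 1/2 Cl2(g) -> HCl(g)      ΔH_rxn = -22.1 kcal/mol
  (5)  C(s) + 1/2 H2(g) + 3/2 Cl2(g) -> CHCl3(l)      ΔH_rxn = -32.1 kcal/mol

ΔH_rxn = 26.6 kcal/mol

(1) as written: -26.8 kcal/mol
(2) × 3: (3)·(+8.9) = +26.7 kcal/mol
(3) reversed and × 3: (-3)·(+12.5) = -37.5 kcal/mol
(4): not needed.
(5) reversed and × 2: (-2)·(-32.1) = +64.2 kcal/mol
Combining the equations, ΔH_rxn = (1)·(-26.8) + (3)·(+8.9) + (-3)·(+12.5) + (-2)·(-32.1) = 26.6 kcal/mol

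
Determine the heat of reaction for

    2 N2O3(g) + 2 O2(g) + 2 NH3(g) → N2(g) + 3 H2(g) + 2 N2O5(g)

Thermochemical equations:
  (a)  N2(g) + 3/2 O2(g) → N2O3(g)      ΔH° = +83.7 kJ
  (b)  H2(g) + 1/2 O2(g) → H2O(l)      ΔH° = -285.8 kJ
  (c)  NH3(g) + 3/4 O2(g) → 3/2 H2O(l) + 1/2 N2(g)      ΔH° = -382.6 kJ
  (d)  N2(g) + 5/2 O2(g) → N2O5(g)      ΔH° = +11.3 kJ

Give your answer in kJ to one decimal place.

(a) reversed and × 2 (N2O3(g) must end up as a reactant; scale by 2 for the 2 N2O3(g)): (-2)·(+83.7) = -167.4 kJ
(b) reversed and × 3 (reverse to put H2(g) on the product side; ×3 to match 3 H2(g) in the target): (-3)·(-285.8) = +857.4 kJ
(c) × 2 (scale by 2 for the 2 NH3(g)): (2)·(-382.6) = -765.2 kJ
(d) × 2 (×2 to match 2 N2O5(g) in the target): (2)·(+11.3) = +22.6 kJ
By Hess's law, ΔH° = (-2)·(+83.7) + (-3)·(-285.8) + (2)·(-382.6) + (2)·(+11.3) = -52.6 kJ

ΔH° = -52.6 kJ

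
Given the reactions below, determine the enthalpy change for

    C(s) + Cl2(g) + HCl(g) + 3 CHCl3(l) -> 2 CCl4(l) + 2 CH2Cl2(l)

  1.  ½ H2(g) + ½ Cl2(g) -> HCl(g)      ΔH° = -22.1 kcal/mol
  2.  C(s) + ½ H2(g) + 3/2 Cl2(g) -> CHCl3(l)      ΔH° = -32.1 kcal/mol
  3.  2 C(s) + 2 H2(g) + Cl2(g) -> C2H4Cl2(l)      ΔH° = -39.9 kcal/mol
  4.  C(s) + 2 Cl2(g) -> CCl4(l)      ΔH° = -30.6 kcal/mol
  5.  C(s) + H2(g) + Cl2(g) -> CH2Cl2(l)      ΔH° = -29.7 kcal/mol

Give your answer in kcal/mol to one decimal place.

ΔH° = -2.2 kcal/mol

eq. 1 reversed: +22.1 kcal/mol
eq. 2 reversed and × 3: (-3)·(-32.1) = +96.3 kcal/mol
eq. 3: not needed.
eq. 4 × 2: (2)·(-30.6) = -61.2 kcal/mol
eq. 5 × 2: (2)·(-29.7) = -59.4 kcal/mol
ΔH° = (+22.1) + (+96.3) + (-61.2) + (-59.4) = -2.2 kcal/mol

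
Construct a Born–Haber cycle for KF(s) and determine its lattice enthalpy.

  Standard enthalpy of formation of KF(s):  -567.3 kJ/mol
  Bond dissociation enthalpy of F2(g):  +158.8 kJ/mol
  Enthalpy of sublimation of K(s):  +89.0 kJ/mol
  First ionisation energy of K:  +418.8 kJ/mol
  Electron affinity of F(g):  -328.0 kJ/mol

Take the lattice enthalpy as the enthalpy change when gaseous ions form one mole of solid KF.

U = -826.5 kJ/mol

ΔHf° = 1·ΔHsub + 1·(ΣIE) + 1/2·D(F2) + 1·EA + U
-567.3 = 1·(+89.0) + 1·(+418.8) + 1/2·(+158.8) + 1·(-328.0) + U
U = -567.3 − (+259.2) = -826.5 kJ/mol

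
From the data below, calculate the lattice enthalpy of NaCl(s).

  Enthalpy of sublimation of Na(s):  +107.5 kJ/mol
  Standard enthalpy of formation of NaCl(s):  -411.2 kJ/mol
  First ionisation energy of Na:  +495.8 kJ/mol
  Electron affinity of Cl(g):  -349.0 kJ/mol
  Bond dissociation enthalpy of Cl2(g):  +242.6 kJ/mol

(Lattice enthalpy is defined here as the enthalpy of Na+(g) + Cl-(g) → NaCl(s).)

U = -786.8 kJ/mol

ΔHf° = 1·ΔHsub + 1·(ΣIE) + 1/2·D(Cl2) + 1·EA + U
-411.2 = 1·(+107.5) + 1·(+495.8) + 1/2·(+242.6) + 1·(-349.0) + U
U = -411.2 − (+375.6) = -786.8 kJ/mol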